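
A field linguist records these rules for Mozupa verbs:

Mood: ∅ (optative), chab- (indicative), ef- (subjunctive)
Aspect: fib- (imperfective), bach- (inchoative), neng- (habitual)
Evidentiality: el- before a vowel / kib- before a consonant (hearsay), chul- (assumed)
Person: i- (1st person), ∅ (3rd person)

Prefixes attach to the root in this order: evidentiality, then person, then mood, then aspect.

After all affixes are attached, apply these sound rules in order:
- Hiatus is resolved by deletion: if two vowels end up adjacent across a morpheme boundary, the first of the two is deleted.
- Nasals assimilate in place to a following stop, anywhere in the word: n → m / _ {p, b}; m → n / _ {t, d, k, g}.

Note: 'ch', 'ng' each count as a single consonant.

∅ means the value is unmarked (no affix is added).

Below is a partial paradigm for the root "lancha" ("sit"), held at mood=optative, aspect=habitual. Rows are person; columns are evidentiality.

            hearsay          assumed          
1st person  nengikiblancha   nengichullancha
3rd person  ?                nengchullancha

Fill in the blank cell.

Attach evidentiality hearsay kib- (before consonant 'l') → kiblancha.
person = 3rd person: zero marking, form stays kiblancha.
mood = optative: zero marking, form stays kiblancha.
Attach aspect habitual neng- → nengkiblancha.
Vowel deletion: no change.
Nasal assimilation: no change.

nengkiblancha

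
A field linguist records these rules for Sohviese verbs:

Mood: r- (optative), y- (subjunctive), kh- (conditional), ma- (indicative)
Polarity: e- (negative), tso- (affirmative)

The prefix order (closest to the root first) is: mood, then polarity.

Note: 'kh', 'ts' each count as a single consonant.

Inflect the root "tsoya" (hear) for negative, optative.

Attach mood optative r- → rtsoya.
Attach polarity negative e- → ertsoya.

ertsoya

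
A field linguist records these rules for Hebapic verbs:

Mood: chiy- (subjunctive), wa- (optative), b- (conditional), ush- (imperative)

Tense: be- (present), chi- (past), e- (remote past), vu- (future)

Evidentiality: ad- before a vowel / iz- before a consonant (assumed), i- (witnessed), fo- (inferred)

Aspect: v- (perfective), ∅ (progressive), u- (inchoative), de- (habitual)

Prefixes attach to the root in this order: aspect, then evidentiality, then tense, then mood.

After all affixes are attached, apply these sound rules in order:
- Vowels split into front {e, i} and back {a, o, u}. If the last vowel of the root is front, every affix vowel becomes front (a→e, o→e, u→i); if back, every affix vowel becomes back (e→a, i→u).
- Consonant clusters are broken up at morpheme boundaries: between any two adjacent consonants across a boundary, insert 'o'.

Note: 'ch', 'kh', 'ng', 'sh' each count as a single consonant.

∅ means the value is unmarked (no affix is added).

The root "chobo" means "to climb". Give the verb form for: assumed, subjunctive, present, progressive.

chuyobauzochobo

aspect = progressive: zero marking, form stays chobo.
Attach evidentiality assumed iz- (before consonant 'ch') → izchobo.
Attach tense present be- → beizchobo.
Attach mood subjunctive chiy- → chiybeizchobo.
Apply vowel harmony: chiybeizchobo → chuybauzchobo.
Apply epenthesis: chuybauzchobo → chuyobauzochobo.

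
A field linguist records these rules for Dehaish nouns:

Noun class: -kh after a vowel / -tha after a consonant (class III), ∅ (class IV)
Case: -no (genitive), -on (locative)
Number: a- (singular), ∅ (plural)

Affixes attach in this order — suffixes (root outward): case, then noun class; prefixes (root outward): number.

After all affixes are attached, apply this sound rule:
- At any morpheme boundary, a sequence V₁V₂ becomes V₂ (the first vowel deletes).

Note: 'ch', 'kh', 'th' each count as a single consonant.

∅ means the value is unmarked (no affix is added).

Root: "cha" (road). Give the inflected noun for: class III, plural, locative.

Attach case locative -on → chaon.
Attach noun class class III -tha (after consonant 'n') → chaontha.
number = plural: zero marking, form stays chaontha.
Apply vowel deletion: chaontha → chontha.

chontha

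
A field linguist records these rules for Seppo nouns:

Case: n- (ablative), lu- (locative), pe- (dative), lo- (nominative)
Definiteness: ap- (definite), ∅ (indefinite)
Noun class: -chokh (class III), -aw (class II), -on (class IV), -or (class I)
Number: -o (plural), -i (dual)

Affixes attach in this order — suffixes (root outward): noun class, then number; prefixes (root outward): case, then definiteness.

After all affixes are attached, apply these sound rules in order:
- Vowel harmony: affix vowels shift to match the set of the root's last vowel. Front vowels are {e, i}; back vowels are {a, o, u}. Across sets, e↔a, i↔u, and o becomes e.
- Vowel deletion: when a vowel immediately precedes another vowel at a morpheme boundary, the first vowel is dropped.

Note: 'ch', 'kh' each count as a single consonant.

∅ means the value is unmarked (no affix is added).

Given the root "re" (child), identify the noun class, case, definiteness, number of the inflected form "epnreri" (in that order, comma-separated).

Segment: ap-n-re-or-i.
noun class: -or → class I.
case: n- → ablative.
definiteness: ap- → definite.
number: -i → dual.

class I, ablative, definite, dual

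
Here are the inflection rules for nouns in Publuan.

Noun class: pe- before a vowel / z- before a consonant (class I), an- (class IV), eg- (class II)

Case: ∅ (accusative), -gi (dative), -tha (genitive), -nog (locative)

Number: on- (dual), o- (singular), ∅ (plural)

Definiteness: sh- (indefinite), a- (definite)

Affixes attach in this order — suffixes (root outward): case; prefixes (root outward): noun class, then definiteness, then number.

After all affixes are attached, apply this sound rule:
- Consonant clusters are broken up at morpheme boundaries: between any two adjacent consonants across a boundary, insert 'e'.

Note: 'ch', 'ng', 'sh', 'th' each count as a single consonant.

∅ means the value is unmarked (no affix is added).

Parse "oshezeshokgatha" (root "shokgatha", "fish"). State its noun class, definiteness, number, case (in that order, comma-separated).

Segment: o-sh-z-shokgatha.
noun class: pe/z- → class I.
definiteness: sh- → indefinite.
number: o- → singular.
case: ∅ → accusative.

class I, indefinite, singular, accusative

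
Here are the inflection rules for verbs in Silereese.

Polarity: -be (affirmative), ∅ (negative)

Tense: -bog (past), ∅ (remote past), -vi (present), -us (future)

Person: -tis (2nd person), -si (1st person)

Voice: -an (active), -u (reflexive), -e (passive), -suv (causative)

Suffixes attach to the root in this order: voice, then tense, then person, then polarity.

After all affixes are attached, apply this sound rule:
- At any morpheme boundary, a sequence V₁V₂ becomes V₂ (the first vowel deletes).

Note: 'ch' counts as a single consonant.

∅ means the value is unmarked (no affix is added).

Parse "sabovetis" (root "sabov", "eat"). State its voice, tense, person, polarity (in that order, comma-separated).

Segment: sabov-e-tis.
voice: -e → passive.
tense: ∅ → remote past.
person: -tis → 2nd person.
polarity: ∅ → negative.

passive, remote past, 2nd person, negative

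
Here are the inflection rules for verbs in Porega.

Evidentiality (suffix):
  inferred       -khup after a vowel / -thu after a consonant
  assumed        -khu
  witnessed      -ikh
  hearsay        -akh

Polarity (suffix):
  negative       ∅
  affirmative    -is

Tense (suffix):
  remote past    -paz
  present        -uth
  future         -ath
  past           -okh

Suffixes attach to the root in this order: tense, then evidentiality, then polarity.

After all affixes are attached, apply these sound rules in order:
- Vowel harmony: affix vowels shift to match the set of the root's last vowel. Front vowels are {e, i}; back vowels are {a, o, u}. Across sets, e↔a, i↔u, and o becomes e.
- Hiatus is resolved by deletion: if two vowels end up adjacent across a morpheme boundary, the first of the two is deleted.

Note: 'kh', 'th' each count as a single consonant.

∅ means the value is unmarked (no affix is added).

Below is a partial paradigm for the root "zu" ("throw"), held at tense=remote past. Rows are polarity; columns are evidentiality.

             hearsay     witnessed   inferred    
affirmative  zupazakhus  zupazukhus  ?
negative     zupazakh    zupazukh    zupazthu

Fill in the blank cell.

zupazthus

Attach tense remote past -paz → zupaz.
Attach evidentiality inferred -thu (after consonant 'z') → zupazthu.
Attach polarity affirmative -is → zupazthuis.
Apply vowel harmony: zupazthuis → zupazthuus.
Apply vowel deletion: zupazthuus → zupazthus.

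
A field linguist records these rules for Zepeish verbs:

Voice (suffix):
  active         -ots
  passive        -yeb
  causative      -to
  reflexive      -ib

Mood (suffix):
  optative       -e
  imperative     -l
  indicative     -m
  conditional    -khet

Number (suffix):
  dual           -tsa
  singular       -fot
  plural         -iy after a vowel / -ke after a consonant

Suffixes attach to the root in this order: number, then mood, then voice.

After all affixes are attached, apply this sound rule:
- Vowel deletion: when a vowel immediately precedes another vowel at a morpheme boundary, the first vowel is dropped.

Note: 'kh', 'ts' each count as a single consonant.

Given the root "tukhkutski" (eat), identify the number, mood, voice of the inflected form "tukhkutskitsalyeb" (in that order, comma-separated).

Segment: tukhkutski-tsa-l-yeb.
number: -tsa → dual.
mood: -l → imperative.
voice: -yeb → passive.

dual, imperative, passive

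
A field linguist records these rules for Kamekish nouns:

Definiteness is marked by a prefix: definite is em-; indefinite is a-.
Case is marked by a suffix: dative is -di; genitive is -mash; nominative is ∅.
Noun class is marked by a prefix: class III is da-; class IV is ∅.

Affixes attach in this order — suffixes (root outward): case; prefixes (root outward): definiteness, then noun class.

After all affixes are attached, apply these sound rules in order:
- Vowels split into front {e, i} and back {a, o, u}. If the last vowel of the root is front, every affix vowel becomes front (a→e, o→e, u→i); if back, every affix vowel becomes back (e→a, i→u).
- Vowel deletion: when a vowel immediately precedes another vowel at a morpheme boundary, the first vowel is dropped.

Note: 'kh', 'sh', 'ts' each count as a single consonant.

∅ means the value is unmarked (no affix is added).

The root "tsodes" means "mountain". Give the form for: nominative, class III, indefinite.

Attach definiteness indefinite a- → atsodes.
Attach noun class class III da- → daatsodes.
case = nominative: zero marking, form stays daatsodes.
Apply vowel harmony: daatsodes → deetsodes.
Apply vowel deletion: deetsodes → detsodes.

detsodes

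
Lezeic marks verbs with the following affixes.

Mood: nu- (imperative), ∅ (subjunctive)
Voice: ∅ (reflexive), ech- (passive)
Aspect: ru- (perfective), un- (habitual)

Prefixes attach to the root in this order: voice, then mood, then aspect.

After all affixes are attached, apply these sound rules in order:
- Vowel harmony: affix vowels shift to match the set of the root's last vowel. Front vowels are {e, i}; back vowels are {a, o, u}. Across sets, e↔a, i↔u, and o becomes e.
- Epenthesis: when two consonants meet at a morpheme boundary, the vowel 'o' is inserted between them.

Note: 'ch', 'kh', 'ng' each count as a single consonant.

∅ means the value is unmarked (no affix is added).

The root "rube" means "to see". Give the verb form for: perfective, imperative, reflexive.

rinirube

voice = reflexive: zero marking, form stays rube.
Attach mood imperative nu- → nurube.
Attach aspect perfective ru- → runurube.
Apply vowel harmony: runurube → rinirube.
Epenthesis: no change.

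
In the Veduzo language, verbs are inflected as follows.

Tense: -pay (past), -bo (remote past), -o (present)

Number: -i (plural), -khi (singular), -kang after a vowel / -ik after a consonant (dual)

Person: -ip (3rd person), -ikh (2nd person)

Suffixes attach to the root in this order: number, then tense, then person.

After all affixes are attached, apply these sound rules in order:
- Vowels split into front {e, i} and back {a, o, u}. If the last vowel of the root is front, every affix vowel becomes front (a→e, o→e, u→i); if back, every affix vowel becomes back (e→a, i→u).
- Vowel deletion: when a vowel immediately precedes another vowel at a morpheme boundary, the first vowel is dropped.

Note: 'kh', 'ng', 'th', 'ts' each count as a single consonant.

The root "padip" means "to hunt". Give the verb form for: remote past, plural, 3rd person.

Attach number plural -i → padipi.
Attach tense remote past -bo → padipibo.
Attach person 3rd person -ip → padipiboip.
Apply vowel harmony: padipiboip → padipibeip.
Apply vowel deletion: padipibeip → padipibip.

padipibip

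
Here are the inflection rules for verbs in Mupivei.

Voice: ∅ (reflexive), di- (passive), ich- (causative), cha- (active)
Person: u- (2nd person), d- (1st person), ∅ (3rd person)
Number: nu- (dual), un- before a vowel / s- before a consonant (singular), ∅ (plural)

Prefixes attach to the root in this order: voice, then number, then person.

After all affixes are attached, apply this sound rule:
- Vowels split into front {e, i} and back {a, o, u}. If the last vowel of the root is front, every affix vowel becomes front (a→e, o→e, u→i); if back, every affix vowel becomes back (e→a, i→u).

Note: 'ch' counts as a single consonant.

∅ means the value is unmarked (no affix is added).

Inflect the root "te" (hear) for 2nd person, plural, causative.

iichte

Attach voice causative ich- → ichte.
number = plural: zero marking, form stays ichte.
Attach person 2nd person u- → uichte.
Apply vowel harmony: uichte → iichte.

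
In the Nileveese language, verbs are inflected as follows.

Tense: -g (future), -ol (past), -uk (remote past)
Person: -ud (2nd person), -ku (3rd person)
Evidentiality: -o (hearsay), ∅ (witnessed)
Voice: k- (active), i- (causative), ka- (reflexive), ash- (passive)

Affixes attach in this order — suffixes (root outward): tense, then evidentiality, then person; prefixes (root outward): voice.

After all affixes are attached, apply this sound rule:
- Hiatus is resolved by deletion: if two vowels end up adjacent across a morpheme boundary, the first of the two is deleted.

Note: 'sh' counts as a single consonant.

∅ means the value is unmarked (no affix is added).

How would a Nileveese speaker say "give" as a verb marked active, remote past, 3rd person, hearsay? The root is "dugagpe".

Attach tense remote past -uk → dugagpeuk.
Attach voice active k- → kdugagpeuk.
Attach evidentiality hearsay -o → kdugagpeuko.
Attach person 3rd person -ku → kdugagpeukoku.
Apply vowel deletion: kdugagpeukoku → kdugagpukoku.

kdugagpukoku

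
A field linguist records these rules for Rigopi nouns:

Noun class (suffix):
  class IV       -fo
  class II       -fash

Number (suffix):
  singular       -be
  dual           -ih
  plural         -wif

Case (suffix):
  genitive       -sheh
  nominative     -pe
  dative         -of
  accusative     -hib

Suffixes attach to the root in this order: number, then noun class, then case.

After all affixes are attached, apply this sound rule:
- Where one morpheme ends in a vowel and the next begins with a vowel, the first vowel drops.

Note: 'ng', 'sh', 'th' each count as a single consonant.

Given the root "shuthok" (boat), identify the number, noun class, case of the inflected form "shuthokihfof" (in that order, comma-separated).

dual, class IV, dative

Segment: shuthok-ih-fo-of.
number: -ih → dual.
noun class: -fo → class IV.
case: -of → dative.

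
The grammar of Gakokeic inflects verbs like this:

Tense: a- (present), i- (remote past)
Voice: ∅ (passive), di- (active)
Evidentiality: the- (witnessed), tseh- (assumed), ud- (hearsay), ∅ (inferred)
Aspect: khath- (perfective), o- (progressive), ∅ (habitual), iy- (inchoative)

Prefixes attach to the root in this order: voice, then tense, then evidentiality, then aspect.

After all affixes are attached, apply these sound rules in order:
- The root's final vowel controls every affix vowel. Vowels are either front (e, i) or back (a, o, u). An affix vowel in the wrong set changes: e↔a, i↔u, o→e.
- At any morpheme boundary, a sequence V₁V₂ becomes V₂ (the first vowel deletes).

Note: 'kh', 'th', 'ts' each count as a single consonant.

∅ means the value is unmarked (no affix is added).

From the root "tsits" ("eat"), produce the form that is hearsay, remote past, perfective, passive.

voice = passive: zero marking, form stays tsits.
Attach tense remote past i- → itsits.
Attach evidentiality hearsay ud- → uditsits.
Attach aspect perfective khath- → khathuditsits.
Apply vowel harmony: khathuditsits → khethiditsits.
Vowel deletion: no change.

khethiditsits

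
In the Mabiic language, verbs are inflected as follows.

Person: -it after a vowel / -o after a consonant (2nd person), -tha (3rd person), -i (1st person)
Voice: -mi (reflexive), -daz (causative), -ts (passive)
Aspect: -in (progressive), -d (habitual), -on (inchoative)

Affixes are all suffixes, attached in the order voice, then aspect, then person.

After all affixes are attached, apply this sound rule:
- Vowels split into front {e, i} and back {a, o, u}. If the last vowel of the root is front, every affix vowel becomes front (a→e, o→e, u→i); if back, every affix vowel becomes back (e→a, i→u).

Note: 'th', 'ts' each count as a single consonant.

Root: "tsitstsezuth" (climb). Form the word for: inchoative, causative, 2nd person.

tsitstsezuthdazono

Attach voice causative -daz → tsitstsezuthdaz.
Attach aspect inchoative -on → tsitstsezuthdazon.
Attach person 2nd person -o (after consonant 'n') → tsitstsezuthdazono.
Vowel harmony: no change.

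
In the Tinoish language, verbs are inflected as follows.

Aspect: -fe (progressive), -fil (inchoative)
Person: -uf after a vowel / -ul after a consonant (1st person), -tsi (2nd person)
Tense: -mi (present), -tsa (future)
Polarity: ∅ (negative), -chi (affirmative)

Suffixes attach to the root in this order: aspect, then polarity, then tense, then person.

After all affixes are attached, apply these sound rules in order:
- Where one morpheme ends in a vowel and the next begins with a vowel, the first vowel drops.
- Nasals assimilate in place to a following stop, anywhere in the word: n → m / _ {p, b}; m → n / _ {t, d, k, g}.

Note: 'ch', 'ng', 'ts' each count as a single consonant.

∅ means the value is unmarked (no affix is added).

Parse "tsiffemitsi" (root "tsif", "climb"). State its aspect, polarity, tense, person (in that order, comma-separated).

progressive, negative, present, 2nd person

Segment: tsif-fe-mi-tsi.
aspect: -fe → progressive.
polarity: ∅ → negative.
tense: -mi → present.
person: -tsi → 2nd person.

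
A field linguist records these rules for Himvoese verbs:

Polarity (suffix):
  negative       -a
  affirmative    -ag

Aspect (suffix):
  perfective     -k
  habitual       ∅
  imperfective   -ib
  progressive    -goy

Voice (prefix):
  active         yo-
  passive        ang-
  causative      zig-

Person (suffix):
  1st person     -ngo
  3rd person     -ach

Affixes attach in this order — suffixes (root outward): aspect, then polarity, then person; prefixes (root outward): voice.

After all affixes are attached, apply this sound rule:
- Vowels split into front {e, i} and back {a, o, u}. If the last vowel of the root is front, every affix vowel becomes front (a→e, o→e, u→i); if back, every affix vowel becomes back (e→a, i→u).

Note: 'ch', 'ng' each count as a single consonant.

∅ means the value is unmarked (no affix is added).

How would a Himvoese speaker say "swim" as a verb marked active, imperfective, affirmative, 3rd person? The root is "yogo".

Attach aspect imperfective -ib → yogoib.
Attach voice active yo- → yoyogoib.
Attach polarity affirmative -ag → yoyogoibag.
Attach person 3rd person -ach → yoyogoibagach.
Apply vowel harmony: yoyogoibagach → yoyogoubagach.

yoyogoubagach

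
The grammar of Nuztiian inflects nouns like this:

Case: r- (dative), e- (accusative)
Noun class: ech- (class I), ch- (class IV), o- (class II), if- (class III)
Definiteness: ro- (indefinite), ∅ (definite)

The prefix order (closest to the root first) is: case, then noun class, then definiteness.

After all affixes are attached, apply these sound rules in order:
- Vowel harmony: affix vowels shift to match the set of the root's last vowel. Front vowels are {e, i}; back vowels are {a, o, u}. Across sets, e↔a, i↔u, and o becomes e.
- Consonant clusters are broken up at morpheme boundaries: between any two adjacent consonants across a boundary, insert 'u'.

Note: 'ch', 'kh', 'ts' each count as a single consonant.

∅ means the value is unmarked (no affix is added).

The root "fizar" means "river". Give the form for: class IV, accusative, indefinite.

rochafizar

Attach case accusative e- → efizar.
Attach noun class class IV ch- → chefizar.
Attach definiteness indefinite ro- → rochefizar.
Apply vowel harmony: rochefizar → rochafizar.
Epenthesis: no change.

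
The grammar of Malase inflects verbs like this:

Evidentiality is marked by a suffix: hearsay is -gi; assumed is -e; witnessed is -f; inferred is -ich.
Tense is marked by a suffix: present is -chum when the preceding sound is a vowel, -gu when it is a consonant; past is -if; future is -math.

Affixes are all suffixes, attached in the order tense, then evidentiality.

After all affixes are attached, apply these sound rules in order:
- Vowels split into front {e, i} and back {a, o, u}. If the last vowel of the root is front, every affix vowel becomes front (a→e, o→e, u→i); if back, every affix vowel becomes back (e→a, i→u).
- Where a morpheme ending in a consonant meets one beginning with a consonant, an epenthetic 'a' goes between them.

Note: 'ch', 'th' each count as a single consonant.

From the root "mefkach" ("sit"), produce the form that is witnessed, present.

mefkachaguf

Attach tense present -gu (after consonant 'ch') → mefkachgu.
Attach evidentiality witnessed -f → mefkachguf.
Vowel harmony: no change.
Apply epenthesis: mefkachguf → mefkachaguf.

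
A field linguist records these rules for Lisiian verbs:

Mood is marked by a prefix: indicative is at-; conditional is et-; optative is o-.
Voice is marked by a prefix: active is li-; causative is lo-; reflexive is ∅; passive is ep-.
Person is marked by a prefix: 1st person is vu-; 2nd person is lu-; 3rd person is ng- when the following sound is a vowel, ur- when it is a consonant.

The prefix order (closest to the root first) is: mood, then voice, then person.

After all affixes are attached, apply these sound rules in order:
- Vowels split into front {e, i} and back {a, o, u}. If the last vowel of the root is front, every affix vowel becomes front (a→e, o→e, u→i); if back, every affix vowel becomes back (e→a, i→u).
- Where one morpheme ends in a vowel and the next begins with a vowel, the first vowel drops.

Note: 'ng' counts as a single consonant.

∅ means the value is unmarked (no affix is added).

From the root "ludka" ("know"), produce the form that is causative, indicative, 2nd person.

Attach mood indicative at- → atludka.
Attach voice causative lo- → loatludka.
Attach person 2nd person lu- → luloatludka.
Vowel harmony: no change.
Apply vowel deletion: luloatludka → lulatludka.

lulatludka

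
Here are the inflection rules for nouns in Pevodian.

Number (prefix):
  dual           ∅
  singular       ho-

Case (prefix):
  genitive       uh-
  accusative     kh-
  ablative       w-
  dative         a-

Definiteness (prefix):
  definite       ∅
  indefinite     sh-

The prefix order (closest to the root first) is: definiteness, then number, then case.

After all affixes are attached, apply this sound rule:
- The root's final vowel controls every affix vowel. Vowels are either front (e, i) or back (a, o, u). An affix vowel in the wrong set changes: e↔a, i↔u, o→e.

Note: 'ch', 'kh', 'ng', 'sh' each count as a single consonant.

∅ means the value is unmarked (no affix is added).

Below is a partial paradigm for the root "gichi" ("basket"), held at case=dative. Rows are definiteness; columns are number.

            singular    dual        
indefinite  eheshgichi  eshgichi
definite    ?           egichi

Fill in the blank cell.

definiteness = definite: zero marking, form stays gichi.
Attach number singular ho- → hogichi.
Attach case dative a- → ahogichi.
Apply vowel harmony: ahogichi → ehegichi.

ehegichi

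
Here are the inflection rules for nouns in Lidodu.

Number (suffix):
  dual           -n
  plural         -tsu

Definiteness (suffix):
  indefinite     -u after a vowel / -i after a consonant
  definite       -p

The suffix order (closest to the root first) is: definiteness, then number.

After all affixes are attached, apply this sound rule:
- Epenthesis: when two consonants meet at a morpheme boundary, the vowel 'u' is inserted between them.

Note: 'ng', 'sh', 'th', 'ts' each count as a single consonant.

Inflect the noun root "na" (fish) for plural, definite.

naputsu

Attach definiteness definite -p → nap.
Attach number plural -tsu → naptsu.
Apply epenthesis: naptsu → naputsu.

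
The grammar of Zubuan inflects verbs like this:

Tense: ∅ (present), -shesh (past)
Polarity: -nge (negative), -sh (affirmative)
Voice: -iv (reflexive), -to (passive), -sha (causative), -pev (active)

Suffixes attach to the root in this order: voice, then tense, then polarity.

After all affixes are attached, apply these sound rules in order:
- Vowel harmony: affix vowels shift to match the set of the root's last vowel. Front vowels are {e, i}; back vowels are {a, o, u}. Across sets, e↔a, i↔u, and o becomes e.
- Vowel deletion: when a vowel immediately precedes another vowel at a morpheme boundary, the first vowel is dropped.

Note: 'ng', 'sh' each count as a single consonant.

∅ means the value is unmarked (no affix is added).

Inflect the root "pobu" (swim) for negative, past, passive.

Attach voice passive -to → pobuto.
Attach tense past -shesh → pobutoshesh.
Attach polarity negative -nge → pobutosheshnge.
Apply vowel harmony: pobutosheshnge → pobutoshashnga.
Vowel deletion: no change.

pobutoshashnga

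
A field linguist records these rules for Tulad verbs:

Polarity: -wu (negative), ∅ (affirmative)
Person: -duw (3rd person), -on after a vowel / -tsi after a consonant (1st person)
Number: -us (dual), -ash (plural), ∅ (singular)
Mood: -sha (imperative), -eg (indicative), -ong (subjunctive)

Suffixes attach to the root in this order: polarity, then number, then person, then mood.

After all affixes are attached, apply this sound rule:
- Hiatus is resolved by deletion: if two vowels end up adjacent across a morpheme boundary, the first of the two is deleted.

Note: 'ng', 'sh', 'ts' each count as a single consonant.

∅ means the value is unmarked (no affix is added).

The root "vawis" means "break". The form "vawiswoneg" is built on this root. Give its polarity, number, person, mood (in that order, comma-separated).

Segment: vawis-wu-on-eg.
polarity: -wu → negative.
number: ∅ → singular.
person: -on/tsi → 1st person.
mood: -eg → indicative.

negative, singular, 1st person, indicative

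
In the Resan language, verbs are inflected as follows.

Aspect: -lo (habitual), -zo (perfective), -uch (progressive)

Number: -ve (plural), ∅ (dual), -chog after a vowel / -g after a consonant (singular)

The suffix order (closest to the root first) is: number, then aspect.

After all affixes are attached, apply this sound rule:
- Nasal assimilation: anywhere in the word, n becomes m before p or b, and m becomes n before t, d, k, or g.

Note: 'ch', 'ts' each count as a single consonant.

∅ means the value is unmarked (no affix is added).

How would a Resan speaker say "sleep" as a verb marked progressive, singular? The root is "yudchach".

Attach number singular -g (after consonant 'ch') → yudchachg.
Attach aspect progressive -uch → yudchachguch.
Nasal assimilation: no change.

yudchachguch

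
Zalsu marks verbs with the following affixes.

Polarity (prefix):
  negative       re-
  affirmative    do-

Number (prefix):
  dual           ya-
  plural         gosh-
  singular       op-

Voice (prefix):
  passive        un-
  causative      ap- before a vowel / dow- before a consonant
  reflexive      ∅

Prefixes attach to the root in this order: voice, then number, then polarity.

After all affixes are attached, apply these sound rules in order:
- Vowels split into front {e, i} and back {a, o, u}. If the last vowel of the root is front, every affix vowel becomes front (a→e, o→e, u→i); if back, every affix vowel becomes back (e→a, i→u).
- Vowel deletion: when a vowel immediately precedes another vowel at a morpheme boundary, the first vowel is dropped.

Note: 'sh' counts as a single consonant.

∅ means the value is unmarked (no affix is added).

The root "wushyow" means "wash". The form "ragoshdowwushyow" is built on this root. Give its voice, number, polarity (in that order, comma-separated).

Segment: re-gosh-dow-wushyow.
voice: ap/dow- → causative.
number: gosh- → plural.
polarity: re- → negative.

causative, plural, negative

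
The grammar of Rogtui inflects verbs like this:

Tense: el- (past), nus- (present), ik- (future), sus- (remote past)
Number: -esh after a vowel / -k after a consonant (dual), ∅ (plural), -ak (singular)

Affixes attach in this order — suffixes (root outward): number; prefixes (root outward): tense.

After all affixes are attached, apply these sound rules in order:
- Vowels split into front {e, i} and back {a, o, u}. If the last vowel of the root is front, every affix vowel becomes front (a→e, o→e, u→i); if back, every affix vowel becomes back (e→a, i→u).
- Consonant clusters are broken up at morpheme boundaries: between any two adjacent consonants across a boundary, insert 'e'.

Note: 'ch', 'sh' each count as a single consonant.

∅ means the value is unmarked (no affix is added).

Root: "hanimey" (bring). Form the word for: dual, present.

Attach number dual -k (after consonant 'y') → hanimeyk.
Attach tense present nus- → nushanimeyk.
Apply vowel harmony: nushanimeyk → nishanimeyk.
Apply epenthesis: nishanimeyk → nisehanimeyek.

nisehanimeyek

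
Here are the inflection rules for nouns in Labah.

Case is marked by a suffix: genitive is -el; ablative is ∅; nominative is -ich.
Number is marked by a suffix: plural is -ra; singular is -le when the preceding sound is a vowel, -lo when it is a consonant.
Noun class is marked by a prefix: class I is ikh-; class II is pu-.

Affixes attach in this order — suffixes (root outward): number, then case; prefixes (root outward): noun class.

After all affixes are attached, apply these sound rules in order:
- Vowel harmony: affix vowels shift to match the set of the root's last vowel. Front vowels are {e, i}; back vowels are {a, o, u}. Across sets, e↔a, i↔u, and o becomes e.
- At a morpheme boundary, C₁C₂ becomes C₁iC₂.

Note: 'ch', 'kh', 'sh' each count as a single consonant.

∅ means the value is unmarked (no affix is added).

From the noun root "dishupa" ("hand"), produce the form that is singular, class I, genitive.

Attach number singular -le (after vowel 'a') → dishupale.
Attach case genitive -el → dishupaleel.
Attach noun class class I ikh- → ikhdishupaleel.
Apply vowel harmony: ikhdishupaleel → ukhdishupalaal.
Apply epenthesis: ukhdishupalaal → ukhidishupalaal.

ukhidishupalaal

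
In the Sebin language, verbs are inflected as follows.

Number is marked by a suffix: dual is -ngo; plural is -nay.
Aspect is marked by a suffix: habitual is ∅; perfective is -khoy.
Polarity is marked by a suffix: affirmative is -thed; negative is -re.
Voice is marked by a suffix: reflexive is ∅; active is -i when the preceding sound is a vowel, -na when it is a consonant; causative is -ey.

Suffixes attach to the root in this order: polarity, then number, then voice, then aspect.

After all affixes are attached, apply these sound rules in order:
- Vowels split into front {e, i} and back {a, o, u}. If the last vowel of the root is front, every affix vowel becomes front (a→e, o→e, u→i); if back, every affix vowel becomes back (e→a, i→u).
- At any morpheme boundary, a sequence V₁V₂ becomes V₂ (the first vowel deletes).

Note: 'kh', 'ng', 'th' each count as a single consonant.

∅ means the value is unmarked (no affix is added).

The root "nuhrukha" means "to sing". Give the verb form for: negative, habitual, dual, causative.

Attach polarity negative -re → nuhrukhare.
Attach number dual -ngo → nuhrukharengo.
Attach voice causative -ey → nuhrukharengoey.
aspect = habitual: zero marking, form stays nuhrukharengoey.
Apply vowel harmony: nuhrukharengoey → nuhrukharangoay.
Apply vowel deletion: nuhrukharangoay → nuhrukharangay.

nuhrukharangay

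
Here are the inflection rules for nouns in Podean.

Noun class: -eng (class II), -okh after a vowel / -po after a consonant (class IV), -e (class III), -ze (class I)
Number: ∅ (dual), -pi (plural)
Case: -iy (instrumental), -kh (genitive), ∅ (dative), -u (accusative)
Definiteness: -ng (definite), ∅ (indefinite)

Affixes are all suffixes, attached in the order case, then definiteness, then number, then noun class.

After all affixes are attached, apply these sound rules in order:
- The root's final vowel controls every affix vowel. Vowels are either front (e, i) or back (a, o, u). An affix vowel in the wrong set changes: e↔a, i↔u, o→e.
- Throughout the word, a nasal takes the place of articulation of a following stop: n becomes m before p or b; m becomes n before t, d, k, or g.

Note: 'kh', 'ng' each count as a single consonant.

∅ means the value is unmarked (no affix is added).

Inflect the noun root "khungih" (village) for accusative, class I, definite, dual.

khungihingze

Attach case accusative -u → khungihu.
Attach definiteness definite -ng → khungihung.
number = dual: zero marking, form stays khungihung.
Attach noun class class I -ze → khungihungze.
Apply vowel harmony: khungihungze → khungihingze.
Nasal assimilation: no change.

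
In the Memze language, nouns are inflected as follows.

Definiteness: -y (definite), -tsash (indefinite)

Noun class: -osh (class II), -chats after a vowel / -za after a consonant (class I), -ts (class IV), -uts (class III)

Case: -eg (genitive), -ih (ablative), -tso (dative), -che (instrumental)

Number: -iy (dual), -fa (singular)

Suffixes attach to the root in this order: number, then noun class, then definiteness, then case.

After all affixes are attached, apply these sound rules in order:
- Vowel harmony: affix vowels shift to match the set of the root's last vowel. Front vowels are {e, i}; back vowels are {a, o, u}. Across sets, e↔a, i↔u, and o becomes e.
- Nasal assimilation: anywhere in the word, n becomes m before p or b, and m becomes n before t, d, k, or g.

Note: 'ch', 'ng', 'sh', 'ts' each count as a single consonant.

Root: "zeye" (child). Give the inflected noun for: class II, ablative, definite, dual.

Attach number dual -iy → zeyeiy.
Attach noun class class II -osh → zeyeiyosh.
Attach definiteness definite -y → zeyeiyoshy.
Attach case ablative -ih → zeyeiyoshyih.
Apply vowel harmony: zeyeiyoshyih → zeyeiyeshyih.
Nasal assimilation: no change.

zeyeiyeshyih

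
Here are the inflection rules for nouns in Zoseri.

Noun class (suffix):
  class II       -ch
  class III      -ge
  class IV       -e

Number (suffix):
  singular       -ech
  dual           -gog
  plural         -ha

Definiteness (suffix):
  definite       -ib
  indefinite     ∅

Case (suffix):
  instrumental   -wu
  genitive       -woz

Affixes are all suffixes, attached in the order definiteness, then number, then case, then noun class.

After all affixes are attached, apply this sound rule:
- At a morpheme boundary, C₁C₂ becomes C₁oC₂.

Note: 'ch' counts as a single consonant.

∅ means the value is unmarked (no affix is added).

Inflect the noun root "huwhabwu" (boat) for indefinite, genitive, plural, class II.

definiteness = indefinite: zero marking, form stays huwhabwu.
Attach number plural -ha → huwhabwuha.
Attach case genitive -woz → huwhabwuhawoz.
Attach noun class class II -ch → huwhabwuhawozch.
Apply epenthesis: huwhabwuhawozch → huwhabwuhawozoch.

huwhabwuhawozoch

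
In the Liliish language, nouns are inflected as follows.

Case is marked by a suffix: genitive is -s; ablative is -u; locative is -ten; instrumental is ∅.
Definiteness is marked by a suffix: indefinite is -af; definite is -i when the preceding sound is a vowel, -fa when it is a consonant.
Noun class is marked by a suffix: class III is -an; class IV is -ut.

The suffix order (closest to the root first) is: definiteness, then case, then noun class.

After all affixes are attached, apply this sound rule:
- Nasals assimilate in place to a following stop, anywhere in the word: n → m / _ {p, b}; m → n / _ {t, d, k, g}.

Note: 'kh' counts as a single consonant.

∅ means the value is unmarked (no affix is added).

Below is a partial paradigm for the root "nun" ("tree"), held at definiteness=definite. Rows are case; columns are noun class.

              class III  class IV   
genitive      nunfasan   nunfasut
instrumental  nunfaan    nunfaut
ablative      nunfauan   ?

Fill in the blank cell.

Attach definiteness definite -fa (after consonant 'n') → nunfa.
Attach case ablative -u → nunfau.
Attach noun class class IV -ut → nunfauut.
Nasal assimilation: no change.

nunfauut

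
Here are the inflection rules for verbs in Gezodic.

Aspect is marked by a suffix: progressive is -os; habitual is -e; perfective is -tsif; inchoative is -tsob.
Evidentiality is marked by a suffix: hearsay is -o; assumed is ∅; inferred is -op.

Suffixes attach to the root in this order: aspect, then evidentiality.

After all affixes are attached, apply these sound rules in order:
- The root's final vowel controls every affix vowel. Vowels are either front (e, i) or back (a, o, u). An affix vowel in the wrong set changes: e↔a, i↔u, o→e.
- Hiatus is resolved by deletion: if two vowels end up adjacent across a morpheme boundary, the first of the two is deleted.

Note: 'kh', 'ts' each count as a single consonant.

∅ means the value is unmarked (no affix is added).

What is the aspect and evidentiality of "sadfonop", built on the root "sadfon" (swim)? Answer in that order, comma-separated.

habitual, inferred

Segment: sadfon-e-op.
aspect: -e → habitual.
evidentiality: -op → inferred.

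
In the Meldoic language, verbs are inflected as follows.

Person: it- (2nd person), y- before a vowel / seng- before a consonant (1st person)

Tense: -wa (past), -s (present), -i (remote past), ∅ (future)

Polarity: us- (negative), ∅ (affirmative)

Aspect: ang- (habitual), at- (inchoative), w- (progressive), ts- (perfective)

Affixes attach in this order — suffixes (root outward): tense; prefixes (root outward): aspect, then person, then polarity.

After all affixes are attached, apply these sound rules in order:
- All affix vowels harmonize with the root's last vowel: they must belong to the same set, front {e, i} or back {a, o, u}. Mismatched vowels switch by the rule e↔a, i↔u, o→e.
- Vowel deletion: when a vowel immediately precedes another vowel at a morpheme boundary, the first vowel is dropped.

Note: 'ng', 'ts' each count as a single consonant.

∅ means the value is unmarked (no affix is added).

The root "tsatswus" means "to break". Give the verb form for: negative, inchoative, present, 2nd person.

usutattsatswuss

Attach aspect inchoative at- → attsatswus.
Attach person 2nd person it- → itattsatswus.
Attach polarity negative us- → usitattsatswus.
Attach tense present -s → usitattsatswuss.
Apply vowel harmony: usitattsatswuss → usutattsatswuss.
Vowel deletion: no change.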